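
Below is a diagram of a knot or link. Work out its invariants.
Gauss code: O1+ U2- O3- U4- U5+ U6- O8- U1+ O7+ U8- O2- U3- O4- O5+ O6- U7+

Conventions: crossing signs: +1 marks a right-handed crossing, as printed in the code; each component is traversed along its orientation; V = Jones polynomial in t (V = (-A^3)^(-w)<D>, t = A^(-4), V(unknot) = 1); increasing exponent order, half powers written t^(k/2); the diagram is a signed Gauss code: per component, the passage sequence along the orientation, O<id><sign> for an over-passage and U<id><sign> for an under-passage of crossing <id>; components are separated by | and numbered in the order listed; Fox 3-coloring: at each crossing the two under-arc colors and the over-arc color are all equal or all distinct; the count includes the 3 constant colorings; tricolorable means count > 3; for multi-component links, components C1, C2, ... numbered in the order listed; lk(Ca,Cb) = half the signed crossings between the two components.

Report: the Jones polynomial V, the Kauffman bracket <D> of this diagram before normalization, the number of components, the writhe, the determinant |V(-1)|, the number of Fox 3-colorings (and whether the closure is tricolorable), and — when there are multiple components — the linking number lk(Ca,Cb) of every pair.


V(t) = t^-5 - 2t^-4 + 2t^-3 - 2t^-2 + 2t^-1 - 1 + t
bracket: A^-10 - A^-6 + 2A^-2 - 2A^2 + 2A^6 - 2A^10 + A^14, w = -2
1 component, writhe -2, over 8 crossings
det 11, colorings 3 of 3^8 — not tricolorable
observation: |V(-1)| = 11: so not tricolorable, since 3 does not divide 11


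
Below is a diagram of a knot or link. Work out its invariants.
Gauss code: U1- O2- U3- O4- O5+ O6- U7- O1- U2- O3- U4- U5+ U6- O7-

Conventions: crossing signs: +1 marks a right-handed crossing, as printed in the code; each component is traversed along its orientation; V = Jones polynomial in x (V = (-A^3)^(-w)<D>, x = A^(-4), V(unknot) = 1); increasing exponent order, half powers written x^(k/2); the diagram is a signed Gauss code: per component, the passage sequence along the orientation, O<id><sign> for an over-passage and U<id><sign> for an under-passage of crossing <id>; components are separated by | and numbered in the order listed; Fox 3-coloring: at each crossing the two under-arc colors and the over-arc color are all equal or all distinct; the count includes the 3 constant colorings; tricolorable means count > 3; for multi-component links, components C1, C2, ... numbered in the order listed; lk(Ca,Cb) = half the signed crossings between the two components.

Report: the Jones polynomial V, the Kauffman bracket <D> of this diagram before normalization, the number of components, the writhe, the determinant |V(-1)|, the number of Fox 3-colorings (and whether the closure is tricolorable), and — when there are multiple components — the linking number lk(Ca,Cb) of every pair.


Jones polynomial: V(x) = -x^-7 + x^-6 - x^-5 + x^-4 + x^-2
<D> = -A^-7 - A + A^5 - A^9 + A^13; writhe -5
components 1, writhe -5 (7 crossings)
3-colorings: 3 of 3^7, det 5 — not tricolorable
note: |V(-1)| = 5: so not tricolorable, since 3 does not divide 5


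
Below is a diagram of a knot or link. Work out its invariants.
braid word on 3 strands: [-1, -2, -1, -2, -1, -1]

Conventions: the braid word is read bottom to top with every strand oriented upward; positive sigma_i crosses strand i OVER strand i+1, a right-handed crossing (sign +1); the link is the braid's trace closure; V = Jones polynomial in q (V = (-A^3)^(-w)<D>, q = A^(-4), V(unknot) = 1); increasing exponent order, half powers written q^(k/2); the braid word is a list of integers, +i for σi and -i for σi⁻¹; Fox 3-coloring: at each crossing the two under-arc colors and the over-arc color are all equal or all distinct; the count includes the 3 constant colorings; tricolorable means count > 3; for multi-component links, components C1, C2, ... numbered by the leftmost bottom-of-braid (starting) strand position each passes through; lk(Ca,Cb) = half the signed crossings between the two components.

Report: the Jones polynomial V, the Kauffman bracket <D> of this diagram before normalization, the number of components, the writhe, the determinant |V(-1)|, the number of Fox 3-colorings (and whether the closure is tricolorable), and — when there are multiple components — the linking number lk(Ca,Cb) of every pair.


Jones polynomial: V(q) = -q^-7 + q^-6 - q^-5 + q^-4 + q^-2
<D> = A^-10 + A^-2 - A^2 + A^6 - A^10; writhe -6
components 1, writhe -6 (6 crossings)
3-colorings: 3 of 3^6, det 5 — not tricolorable
note: |V(-1)| = 5: so not tricolorable, since 3 does not divide 5


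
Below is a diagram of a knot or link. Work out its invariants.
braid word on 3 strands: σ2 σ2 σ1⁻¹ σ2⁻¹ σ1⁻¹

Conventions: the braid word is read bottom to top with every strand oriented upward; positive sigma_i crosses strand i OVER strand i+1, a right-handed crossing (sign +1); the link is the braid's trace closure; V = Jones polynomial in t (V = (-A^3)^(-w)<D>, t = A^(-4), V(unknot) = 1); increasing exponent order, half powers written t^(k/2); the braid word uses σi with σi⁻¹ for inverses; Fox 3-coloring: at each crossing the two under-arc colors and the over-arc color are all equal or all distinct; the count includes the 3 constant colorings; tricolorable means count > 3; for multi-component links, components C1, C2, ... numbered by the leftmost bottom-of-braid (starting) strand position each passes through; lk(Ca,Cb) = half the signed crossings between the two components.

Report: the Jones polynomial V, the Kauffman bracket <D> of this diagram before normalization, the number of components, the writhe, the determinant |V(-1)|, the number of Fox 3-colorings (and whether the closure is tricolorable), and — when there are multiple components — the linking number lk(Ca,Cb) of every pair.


Jones polynomial: V(t) = -t^(-1/2) - t^(1/2)
<D> = A^-5 + A^-1; writhe -1
components 2, writhe -1 (5 crossings)
linking number lk(C1,C2) = 0
3-colorings: 9 of 3^5, det 0 — tricolorable
note: det 0 = |V(-1)|; divisible by 3, so tricolorable


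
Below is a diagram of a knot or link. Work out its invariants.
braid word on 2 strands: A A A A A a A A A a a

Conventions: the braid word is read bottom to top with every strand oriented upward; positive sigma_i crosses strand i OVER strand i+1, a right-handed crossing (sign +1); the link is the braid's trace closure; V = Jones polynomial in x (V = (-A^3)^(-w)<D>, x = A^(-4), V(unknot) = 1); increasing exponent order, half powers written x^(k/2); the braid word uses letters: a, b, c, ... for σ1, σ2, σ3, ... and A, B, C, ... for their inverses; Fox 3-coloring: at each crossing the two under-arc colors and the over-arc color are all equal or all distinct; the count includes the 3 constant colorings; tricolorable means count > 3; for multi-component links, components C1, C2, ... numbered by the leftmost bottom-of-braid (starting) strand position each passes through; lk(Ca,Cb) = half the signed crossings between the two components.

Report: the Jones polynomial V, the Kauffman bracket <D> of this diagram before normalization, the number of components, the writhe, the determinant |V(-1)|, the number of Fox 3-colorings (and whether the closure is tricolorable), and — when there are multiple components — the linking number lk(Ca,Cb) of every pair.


V(x) = -x^-7 + x^-6 - x^-5 + x^-4 + x^-2
bracket: -A^-7 - A + A^5 - A^9 + A^13, w = -5
1 component, writhe -5, over 11 crossings
det 5, colorings 3 of 3^11 — not tricolorable
observation: inverse pairs cancel, leaving σ1⁻¹ σ1⁻¹ σ1⁻¹ σ1⁻¹ σ1⁻¹


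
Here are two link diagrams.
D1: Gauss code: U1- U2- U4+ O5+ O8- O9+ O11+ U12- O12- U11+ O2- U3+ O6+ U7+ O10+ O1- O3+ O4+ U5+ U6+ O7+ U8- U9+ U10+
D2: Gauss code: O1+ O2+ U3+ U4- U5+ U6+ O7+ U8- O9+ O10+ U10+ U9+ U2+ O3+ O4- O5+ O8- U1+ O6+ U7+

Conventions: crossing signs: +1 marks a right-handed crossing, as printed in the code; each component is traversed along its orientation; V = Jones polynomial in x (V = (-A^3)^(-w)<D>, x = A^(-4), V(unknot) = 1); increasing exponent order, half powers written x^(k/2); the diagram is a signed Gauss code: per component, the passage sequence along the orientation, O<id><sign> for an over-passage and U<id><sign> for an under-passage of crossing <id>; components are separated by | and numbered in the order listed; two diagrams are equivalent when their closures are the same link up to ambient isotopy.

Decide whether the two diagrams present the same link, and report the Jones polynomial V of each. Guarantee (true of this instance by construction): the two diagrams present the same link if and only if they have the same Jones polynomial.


equivalent: yes
D1 (bracket -A^-12 + A^-8 - A^-4 + 2 - A^4 + A^8; 12 crossings at w = +4): V = x - x^2 + 2x^3 - x^4 + x^5 - x^6
V(D2) = x - x^2 + 2x^3 - x^4 + x^5 - x^6  (w +6, c 10, <D> = -A^-6 + A^-2 - A^2 + 2A^6 - A^10 + A^14)
key observation: Reidemeister moves carry D1 (12 crossings) to D2 (10)


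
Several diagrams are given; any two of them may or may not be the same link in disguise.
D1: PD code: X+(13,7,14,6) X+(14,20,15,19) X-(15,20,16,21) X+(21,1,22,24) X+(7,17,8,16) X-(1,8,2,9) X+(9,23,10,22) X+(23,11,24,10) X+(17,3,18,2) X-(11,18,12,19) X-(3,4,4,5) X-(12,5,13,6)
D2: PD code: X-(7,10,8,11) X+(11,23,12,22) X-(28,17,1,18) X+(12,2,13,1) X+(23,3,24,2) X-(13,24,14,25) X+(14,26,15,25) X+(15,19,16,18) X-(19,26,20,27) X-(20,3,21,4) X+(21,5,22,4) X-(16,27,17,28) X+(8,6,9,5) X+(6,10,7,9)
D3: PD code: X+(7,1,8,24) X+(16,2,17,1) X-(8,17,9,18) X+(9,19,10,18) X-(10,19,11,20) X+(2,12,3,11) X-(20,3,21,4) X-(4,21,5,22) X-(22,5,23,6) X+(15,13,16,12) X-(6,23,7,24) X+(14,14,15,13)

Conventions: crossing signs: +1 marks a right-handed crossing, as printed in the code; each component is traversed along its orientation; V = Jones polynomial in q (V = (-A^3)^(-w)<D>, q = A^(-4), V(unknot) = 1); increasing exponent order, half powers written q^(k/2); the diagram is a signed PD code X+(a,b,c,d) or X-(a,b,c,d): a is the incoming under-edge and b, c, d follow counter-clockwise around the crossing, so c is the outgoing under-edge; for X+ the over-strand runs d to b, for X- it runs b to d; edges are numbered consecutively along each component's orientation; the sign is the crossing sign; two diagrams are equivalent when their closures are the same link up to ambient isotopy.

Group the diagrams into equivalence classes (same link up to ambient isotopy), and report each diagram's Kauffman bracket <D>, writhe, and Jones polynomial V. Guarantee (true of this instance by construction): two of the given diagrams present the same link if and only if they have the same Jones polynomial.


equivalence classes: {D1} | {D2} | {D3}
D1 (bracket -A^-18 + 2A^-14 - 3A^-10 + 4A^-6 - 3A^-2 + 3A^2 - 2A^6 + A^10; 12 crossings at w = +2): V = q^-1 - 2 + 3q - 3q^2 + 4q^3 - 3q^4 + 2q^5 - q^6
D2 (bracket A^-2 - A^2 + A^6 - A^10 + A^14; 14 crossings at w = +2): V = q^-2 - q^-1 + 1 - q + q^2
D3 (bracket A^-4 - 1 + 2A^4 - 2A^8 + 2A^12 - 2A^16 + A^20; 12 crossings at w = 0): V = q^-5 - 2q^-4 + 2q^-3 - 2q^-2 + 2q^-1 - 1 + q
key observation: 3 values of V(q) split the 3 diagrams


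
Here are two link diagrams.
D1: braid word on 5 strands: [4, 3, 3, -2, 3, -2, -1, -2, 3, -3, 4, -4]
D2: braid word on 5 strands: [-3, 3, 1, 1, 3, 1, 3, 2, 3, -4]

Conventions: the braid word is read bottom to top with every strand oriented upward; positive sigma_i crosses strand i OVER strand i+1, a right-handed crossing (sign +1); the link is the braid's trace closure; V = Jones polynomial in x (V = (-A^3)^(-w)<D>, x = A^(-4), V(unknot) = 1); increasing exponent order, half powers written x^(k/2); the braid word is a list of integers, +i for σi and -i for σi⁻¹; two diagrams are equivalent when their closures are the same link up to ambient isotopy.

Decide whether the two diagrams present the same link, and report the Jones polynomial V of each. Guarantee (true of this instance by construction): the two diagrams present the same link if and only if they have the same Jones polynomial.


equivalent: no
V(D1) = -x^-3 + 2x^-2 - 2x^-1 + 3 - 2x + 2x^2 - x^3  (w 0, c 12, <D> = -A^-12 + 2A^-8 - 2A^-4 + 3 - 2A^4 + 2A^8 - A^12)
D2 (bracket A^-14 - 2A^-10 + A^-6 - 2A^-2 + 2A^2 + A^10; 10 crossings at w = +6): V = x^2 + 2x^4 - 2x^5 + x^6 - 2x^7 + x^8
why: V(x) takes 2 values over 2 diagrams, fixing the grouping


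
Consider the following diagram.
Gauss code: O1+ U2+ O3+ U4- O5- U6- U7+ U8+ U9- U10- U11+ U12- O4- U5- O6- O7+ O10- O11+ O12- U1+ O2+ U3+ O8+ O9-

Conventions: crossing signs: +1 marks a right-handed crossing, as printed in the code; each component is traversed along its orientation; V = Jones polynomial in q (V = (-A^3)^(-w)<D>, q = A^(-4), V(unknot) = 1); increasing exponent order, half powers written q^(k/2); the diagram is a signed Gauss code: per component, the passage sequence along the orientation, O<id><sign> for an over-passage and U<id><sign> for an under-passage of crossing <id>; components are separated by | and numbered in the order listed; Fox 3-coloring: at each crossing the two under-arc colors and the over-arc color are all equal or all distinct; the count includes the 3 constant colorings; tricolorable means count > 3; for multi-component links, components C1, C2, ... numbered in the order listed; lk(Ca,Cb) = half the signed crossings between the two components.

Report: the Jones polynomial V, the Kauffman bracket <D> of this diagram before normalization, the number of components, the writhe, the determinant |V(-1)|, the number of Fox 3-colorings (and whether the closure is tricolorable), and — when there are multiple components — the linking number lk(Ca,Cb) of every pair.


Jones polynomial: V(q) = -q^-3 + q^-2 - q^-1 + 3 - q + q^2 - q^3
<D> = -A^-12 + A^-8 - A^-4 + 3 - A^4 + A^8 - A^12; writhe 0
components 1, writhe 0 (12 crossings)
3-colorings: 27 of 3^12, det 9 — tricolorable
note: palindromic: swapping q for 1/q fixes V


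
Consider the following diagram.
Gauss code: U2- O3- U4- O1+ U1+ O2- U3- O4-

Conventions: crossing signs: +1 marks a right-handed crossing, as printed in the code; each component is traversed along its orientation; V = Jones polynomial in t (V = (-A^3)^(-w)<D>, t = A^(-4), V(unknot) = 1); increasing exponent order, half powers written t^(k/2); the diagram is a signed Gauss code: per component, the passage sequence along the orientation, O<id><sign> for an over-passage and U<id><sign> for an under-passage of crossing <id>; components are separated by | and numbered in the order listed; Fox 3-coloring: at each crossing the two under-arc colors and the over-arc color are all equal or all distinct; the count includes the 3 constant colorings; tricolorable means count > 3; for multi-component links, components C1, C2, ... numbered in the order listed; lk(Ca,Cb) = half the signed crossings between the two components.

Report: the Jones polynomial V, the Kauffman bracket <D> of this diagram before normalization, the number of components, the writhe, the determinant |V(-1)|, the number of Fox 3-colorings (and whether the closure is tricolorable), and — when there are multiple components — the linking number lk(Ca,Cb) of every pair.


Jones polynomial: V(t) = -t^-4 + t^-3 + t^-1
<D> = A^-2 + A^6 - A^10; writhe -2
components 1, writhe -2 (4 crossings)
3-colorings: 9 of 3^4, det 3 — tricolorable
note: w = -2 shifts under R1 moves; the (-A^3)^(2) factor cancels that in V


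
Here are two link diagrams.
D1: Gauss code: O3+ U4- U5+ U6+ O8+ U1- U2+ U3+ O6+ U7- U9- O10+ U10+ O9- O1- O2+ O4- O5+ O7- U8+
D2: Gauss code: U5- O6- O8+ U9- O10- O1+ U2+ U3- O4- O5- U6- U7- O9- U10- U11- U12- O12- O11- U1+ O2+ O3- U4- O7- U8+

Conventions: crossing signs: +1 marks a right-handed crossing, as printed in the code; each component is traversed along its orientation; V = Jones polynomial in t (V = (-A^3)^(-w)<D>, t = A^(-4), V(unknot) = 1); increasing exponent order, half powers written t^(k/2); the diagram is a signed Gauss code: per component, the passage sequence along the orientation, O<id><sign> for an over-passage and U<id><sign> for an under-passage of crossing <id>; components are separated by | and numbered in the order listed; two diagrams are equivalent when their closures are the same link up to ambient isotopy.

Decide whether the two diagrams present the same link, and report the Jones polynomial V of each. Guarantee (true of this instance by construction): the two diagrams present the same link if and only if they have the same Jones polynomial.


equivalent: no
D1 (bracket -A^-10 + A^-6 + A^2; 10 crossings at w = +2): V = t + t^3 - t^4
D2 (bracket A^-14 - A^-10 + 2A^-6 - A^-2 + A^2 - A^6; 12 crossings at w = -6): V = -t^-6 + t^-5 - t^-4 + 2t^-3 - t^-2 + t^-1
key observation: V(t) takes 2 values over 2 diagrams, fixing the grouping


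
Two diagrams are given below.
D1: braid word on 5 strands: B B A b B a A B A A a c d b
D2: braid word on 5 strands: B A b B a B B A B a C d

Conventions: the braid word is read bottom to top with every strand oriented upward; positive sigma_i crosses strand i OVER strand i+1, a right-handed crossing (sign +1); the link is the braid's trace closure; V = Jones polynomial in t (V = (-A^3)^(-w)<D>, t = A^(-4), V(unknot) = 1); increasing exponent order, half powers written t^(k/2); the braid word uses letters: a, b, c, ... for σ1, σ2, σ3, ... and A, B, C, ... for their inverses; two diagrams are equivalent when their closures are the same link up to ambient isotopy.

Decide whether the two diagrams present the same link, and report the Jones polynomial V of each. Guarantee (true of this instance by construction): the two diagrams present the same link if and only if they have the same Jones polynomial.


equivalent: yes
V(D1) = -t^-4 + t^-3 + t^-1  (w -2, c 14, <D> = A^-2 + A^6 - A^10)
V(D2) = -t^-4 + t^-3 + t^-1  [12 crossings, <D> = A^-8 + 1 - A^4, w = -4]
key observation: D2 (12 crossings) and D1 (14) are Markov-related braid presentations


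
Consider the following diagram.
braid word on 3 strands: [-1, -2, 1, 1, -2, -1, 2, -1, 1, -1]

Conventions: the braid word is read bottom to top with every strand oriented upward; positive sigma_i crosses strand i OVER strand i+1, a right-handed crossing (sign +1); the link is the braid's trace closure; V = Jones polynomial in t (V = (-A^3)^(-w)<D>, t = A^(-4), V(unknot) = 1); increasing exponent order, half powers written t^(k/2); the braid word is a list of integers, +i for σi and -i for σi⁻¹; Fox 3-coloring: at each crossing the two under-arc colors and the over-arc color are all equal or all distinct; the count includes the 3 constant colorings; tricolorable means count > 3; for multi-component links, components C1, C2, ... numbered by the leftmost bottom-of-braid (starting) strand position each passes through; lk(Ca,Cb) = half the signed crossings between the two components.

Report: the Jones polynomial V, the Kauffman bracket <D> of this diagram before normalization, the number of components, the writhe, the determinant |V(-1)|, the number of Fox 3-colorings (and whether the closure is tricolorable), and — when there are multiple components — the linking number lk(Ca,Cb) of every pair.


Jones polynomial: V(t) = -t^-5 + t^-4 - t^-3 + 2t^-2 - t^-1 + 2 - t
<D> = -A^-10 + 2A^-6 - A^-2 + 2A^2 - A^6 + A^10 - A^14; writhe -2
components 1, writhe -2 (10 crossings)
3-colorings: 9 of 3^10, det 9 — tricolorable
note: the span of V is 6, forcing >= 6 crossings in any diagram


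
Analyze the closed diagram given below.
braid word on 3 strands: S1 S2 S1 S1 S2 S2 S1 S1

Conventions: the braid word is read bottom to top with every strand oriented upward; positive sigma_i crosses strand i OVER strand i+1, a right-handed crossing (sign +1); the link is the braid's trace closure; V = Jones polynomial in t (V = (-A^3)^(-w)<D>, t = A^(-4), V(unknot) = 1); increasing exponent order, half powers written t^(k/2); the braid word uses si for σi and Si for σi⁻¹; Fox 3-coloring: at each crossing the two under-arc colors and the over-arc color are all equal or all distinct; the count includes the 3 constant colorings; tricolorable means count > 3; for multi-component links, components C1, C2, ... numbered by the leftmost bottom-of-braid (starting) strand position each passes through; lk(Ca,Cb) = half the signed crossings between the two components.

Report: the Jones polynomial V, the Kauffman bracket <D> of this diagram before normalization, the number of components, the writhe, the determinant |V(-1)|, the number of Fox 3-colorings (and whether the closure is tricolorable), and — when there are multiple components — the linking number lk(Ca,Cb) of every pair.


Jones polynomial: V(t) = -t^-8 + t^-5 + t^-3
<D> = A^-12 + A^-4 - A^8; writhe -8
components 1, writhe -8 (8 crossings)
3-colorings: 9 of 3^8, det 3 — tricolorable
note: |V(-1)| = 3: so tricolorable, since 3 divides 3


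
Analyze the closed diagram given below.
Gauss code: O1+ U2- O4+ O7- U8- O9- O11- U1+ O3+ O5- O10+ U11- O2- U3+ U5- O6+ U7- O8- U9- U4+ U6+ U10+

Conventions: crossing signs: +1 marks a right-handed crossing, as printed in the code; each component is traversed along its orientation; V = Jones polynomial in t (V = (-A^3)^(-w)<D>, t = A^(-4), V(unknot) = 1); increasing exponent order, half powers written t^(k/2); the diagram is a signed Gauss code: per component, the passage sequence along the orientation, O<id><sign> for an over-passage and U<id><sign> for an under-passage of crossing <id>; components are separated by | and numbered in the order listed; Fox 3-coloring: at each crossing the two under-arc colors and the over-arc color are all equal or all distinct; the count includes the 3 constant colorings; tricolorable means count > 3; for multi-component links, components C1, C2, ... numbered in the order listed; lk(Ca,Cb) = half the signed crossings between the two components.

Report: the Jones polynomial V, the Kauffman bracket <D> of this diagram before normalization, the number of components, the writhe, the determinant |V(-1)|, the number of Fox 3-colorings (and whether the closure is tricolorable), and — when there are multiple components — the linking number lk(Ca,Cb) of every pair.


V = t^-5 - 2t^-4 + 2t^-3 - 2t^-2 + 2t^-1 - 1 + t
<D> = -A^-7 + A^-3 - 2A + 2A^5 - 2A^9 + 2A^13 - A^17 (w = -1)
1 component over 11 crossings, w = -1
3 Fox colorings among 3^11, |V(-1)| = 11: not tricolorable
why: w = -1 (over 11 crossings) is diagram-only; (-A^3)^(1) removes it from V


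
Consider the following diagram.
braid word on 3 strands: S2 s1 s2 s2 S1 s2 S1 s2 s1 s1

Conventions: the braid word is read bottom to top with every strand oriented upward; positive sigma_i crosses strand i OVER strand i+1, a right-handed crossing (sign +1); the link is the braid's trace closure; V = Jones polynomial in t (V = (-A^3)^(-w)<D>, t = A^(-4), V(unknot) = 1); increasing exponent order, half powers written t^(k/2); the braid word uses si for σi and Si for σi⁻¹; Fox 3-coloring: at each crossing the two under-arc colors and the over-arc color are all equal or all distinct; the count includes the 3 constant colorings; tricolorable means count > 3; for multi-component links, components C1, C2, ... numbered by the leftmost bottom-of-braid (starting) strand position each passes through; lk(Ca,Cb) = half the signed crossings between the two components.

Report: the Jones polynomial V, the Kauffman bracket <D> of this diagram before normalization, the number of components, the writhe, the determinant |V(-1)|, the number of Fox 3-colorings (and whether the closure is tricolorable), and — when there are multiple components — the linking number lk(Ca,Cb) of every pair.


Jones polynomial: V(t) = -1 + 4t - 5t^2 + 7t^3 - 7t^4 + 6t^5 - 5t^6 + 3t^7 - t^8
<D> = -A^-20 + 3A^-16 - 5A^-12 + 6A^-8 - 7A^-4 + 7 - 5A^4 + 4A^8 - A^12; writhe +4
components 1, writhe +4 (10 crossings)
3-colorings: 9 of 3^10, det 39 — tricolorable
note: w = +4 (over 10 crossings) is diagram-only; (-A^3)^(-4) removes it from V


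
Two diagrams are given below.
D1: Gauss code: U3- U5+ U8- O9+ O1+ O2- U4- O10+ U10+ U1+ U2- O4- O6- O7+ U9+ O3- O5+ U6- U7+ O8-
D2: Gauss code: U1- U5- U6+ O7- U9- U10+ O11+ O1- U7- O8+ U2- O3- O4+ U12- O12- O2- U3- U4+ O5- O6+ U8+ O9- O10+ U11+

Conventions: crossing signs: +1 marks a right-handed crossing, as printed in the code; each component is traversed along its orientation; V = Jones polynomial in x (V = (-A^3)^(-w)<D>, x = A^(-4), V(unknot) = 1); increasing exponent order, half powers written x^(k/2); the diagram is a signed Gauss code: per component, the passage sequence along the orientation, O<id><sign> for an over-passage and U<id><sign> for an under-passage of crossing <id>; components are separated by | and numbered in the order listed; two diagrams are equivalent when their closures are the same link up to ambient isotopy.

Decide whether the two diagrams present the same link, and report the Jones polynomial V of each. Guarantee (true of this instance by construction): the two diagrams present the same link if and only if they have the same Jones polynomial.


equivalent: yes
V(D1) = 1  (w 0, c 10, <D> = 1)
V(D2) = 1  (w -2, c 12, <D> = A^-6)
why: all 2 diagrams share one V(x), hence one class


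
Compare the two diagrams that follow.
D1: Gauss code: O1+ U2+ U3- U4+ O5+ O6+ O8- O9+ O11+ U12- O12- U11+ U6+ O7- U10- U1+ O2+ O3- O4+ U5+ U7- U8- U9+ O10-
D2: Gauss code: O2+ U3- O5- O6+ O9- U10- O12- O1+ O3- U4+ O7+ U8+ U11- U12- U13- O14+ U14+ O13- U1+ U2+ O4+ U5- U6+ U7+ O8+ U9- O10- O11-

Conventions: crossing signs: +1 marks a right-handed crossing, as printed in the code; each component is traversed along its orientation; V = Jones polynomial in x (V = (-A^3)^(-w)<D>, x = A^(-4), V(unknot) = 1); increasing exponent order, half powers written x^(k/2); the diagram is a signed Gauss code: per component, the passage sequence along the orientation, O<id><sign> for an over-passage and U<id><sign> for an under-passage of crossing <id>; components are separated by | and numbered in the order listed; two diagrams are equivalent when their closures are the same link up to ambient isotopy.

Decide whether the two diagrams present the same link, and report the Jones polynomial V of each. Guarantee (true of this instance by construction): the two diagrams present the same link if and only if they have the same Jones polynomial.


equivalent: no
D1 (bracket A^6; 12 crossings at w = +2): V = 1
D2 (bracket -A^-12 + A^-8 - A^-4 + 3 - A^4 + A^8 - A^12; 14 crossings at w = 0): V = -x^-3 + x^-2 - x^-1 + 3 - x + x^2 - x^3
key observation: 2 classes among 2 diagrams; unequal V(x) rules out equality


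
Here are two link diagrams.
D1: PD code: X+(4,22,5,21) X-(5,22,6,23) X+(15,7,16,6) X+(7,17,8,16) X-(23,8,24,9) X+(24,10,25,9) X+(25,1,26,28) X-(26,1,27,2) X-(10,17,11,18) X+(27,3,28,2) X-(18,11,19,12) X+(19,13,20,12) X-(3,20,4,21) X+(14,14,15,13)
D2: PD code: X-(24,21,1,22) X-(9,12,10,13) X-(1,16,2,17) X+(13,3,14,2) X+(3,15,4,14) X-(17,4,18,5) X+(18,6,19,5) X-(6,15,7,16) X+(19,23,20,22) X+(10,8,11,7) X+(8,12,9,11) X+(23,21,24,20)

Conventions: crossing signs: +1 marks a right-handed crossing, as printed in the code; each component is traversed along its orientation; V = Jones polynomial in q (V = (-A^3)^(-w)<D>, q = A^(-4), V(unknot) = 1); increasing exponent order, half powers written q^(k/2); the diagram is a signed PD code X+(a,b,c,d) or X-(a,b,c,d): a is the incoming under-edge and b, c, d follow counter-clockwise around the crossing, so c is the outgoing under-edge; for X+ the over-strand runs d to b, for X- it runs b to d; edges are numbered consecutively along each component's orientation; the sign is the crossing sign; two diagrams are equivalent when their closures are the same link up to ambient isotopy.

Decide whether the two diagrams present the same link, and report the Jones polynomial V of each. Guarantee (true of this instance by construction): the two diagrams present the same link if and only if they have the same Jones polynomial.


equivalent: yes
V(D1) = 1  (w +2, c 14, <D> = A^6)
V(D2) = 1  (w +2, c 12, <D> = A^6)
why: one V(q) for all 2 diagrams — one class (guaranteed)


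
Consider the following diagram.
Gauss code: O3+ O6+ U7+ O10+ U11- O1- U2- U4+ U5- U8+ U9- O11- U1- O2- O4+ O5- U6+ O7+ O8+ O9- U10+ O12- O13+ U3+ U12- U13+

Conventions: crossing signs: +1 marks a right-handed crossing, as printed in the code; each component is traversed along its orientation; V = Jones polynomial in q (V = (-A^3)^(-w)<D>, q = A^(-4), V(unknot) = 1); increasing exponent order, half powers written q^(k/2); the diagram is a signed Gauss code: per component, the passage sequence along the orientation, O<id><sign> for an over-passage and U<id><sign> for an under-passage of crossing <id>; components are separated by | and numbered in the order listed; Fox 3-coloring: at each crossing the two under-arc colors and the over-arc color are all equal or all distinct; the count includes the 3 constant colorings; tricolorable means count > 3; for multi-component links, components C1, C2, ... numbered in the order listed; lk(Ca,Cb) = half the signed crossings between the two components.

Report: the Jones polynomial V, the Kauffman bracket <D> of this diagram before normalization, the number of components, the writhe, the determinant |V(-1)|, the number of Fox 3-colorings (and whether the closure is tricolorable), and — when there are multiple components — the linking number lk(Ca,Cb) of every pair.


V = -q^-3 + q^-2 - q^-1 + 3 - q + q^2 - q^3
<D> = A^-9 - A^-5 + A^-1 - 3A^3 + A^7 - A^11 + A^15 (w = +1)
1 component over 13 crossings, w = +1
27 Fox colorings among 3^13, |V(-1)| = 9: tricolorable
why: det 9 = |V(-1)|; divisible by 3, so tricolorable


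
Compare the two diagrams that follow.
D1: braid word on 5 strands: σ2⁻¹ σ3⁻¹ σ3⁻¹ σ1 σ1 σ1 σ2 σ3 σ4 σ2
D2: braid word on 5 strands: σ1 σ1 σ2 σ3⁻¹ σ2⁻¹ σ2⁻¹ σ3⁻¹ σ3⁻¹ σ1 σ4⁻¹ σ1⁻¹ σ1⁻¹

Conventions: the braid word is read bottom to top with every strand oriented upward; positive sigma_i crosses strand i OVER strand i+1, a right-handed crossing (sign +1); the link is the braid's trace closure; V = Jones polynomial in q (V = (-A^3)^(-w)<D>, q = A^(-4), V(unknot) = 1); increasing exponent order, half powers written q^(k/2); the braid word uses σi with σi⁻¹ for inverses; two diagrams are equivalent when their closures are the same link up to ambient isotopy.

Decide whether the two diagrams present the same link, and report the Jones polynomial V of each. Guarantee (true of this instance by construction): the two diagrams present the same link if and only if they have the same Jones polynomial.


same link: no
V(D1) = q + q^3 - q^4  [10 crossings, <D> = -A^-4 + 1 + A^8, w = +4]
V(D2) = -q^-6 + q^-5 - q^-4 + 2q^-3 - q^-2 + q^-1  [12 crossings, <D> = A^-8 - A^-4 + 2 - A^4 + A^8 - A^12, w = -4]
insight: 2 values of V(q) split the 2 diagrams


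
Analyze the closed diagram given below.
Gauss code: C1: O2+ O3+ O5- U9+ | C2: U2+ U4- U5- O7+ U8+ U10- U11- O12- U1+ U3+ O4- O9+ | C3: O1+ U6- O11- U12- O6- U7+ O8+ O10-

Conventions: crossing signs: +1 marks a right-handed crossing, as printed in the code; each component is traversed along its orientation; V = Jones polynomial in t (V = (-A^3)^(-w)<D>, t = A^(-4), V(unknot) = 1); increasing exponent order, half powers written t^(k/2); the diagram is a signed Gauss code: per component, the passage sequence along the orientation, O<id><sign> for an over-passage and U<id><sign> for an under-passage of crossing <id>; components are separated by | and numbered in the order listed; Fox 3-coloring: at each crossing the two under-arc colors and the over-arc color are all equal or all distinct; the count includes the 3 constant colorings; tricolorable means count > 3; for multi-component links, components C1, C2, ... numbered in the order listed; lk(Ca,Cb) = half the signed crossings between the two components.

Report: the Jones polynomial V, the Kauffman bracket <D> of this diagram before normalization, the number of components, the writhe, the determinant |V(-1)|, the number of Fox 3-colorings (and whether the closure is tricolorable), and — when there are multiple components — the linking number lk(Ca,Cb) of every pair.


Jones polynomial: V(t) = -t^-3 + 2t^-2 - 2t^-1 + 4 - 2t + 3t^2 - t^3 + t^4
<D> = A^-16 - A^-12 + 3A^-8 - 2A^-4 + 4 - 2A^4 + 2A^8 - A^12; writhe 0
components 3, writhe 0 (12 crossings)
linking number lk(C1,C2) = +1
lk(C1,C3): 0
lk(C2,C3) = 0
3-colorings: 3 of 3^12, det 16 — not tricolorable
note: w = 0 (over 12 crossings) is diagram-only; (-A^3)^(0) removes it from V


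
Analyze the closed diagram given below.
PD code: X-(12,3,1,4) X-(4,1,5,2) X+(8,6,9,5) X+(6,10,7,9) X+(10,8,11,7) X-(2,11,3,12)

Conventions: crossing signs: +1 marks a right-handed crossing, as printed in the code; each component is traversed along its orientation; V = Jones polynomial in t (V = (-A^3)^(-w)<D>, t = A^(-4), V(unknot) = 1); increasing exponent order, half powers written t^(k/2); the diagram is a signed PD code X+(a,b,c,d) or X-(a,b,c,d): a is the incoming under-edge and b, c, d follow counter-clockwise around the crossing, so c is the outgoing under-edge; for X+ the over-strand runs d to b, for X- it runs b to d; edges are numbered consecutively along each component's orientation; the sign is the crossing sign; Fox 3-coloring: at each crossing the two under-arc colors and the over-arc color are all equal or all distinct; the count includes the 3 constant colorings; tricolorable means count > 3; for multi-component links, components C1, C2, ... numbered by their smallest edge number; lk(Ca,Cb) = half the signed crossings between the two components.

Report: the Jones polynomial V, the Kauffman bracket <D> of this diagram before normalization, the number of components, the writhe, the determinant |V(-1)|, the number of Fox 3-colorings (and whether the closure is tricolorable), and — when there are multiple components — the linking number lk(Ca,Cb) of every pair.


Jones polynomial: V(t) = -t^-3 + t^-2 - t^-1 + 3 - t + t^2 - t^3
<D> = -A^-12 + A^-8 - A^-4 + 3 - A^4 + A^8 - A^12; writhe 0
components 1, writhe 0 (6 crossings)
3-colorings: 27 of 3^6, det 9 — tricolorable
note: |V(-1)| = 9: so tricolorable, since 3 divides 9


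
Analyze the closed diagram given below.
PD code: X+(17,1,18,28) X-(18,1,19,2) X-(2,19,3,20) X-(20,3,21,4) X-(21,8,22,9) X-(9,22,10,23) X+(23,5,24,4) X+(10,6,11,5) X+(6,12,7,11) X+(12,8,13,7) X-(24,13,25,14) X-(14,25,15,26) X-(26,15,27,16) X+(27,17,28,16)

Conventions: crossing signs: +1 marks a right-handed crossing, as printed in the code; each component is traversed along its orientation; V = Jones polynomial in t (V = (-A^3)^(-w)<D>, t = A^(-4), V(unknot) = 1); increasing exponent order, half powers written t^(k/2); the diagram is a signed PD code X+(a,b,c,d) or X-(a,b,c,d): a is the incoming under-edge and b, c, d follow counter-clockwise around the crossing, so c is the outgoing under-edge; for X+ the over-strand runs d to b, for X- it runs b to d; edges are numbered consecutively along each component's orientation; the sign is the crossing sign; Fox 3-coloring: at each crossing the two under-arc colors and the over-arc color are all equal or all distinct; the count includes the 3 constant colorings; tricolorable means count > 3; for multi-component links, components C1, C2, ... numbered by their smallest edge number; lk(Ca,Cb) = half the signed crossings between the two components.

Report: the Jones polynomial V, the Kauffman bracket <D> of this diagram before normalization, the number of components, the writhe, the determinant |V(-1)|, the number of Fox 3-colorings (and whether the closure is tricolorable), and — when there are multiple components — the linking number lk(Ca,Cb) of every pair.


V(t) = -t^-6 + 2t^-5 - 4t^-4 + 5t^-3 - 4t^-2 + 5t^-1 - 3 + 2t - t^2
bracket: -A^-14 + 2A^-10 - 3A^-6 + 5A^-2 - 4A^2 + 5A^6 - 4A^10 + 2A^14 - A^18, w = -2
1 component, writhe -2, over 14 crossings
det 27, colorings 9 of 3^14 — tricolorable
observation: V spans 8 powers of t: at least 8 crossings in any diagram


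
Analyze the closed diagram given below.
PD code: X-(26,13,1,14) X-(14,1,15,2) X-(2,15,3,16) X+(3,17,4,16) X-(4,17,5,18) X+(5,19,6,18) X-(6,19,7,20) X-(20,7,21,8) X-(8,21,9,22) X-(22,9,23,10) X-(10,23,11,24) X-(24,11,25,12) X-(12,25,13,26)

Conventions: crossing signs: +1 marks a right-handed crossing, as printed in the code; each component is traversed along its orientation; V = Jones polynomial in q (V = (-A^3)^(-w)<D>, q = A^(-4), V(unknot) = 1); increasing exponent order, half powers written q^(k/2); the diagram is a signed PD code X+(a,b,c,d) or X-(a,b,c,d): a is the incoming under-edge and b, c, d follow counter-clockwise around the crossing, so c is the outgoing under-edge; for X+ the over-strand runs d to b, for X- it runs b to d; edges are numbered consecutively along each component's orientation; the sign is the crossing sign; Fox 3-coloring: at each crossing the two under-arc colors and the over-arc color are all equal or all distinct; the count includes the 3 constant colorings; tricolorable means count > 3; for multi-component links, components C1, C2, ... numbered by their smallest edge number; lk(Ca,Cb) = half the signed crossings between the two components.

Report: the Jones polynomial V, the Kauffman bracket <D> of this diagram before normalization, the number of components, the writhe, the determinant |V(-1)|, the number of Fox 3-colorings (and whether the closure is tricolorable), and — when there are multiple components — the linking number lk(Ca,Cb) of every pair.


Jones polynomial: V(q) = -q^-13 + q^-12 - q^-11 + q^-10 - q^-9 + q^-8 - q^-7 + q^-6 + q^-4
<D> = -A^-11 - A^-3 + A - A^5 + A^9 - A^13 + A^17 - A^21 + A^25; writhe -9
components 1, writhe -9 (13 crossings)
3-colorings: 9 of 3^13, det 9 — tricolorable
note: |V(-1)| = 9: so tricolorable, since 3 divides 9


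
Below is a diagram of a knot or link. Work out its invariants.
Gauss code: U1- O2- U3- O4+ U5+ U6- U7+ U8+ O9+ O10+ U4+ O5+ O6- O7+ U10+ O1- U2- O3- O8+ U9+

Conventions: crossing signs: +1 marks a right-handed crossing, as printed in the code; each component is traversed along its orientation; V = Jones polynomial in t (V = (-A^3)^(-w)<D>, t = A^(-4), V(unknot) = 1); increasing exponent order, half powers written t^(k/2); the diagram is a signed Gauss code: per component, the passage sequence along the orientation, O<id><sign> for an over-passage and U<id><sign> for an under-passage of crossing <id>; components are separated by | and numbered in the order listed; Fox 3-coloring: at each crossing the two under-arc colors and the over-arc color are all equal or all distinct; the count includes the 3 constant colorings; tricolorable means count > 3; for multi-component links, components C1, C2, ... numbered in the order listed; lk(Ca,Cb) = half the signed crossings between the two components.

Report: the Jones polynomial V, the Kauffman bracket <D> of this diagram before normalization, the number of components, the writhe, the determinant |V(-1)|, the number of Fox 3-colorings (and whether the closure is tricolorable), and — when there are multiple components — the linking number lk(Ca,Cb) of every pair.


Jones polynomial: V(t) = -t^-1 + 2 - t + 2t^2 - t^3 + t^4 - t^5
<D> = -A^-14 + A^-10 - A^-6 + 2A^-2 - A^2 + 2A^6 - A^10; writhe +2
components 1, writhe +2 (10 crossings)
3-colorings: 9 of 3^10, det 9 — tricolorable
note: det 9 = |V(-1)|; divisible by 3, so tricolorable


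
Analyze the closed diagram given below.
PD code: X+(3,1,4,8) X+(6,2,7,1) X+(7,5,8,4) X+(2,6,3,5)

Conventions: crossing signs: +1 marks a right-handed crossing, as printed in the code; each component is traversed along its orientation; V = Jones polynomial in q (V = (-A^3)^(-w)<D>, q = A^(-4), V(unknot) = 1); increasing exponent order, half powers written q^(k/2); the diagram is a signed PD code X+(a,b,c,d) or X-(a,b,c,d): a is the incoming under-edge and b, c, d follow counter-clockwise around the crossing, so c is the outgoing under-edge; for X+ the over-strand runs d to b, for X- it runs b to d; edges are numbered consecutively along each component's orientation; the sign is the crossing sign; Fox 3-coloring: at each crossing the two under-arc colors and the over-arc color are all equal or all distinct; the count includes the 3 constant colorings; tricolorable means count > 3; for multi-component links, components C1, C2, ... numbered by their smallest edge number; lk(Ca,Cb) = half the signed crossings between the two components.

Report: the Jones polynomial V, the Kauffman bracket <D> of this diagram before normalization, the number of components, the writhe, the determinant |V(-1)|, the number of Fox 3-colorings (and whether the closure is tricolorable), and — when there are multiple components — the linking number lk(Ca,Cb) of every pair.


V(q) = q + q^3 - q^4
bracket: -A^-4 + 1 + A^8, w = +4
1 component, writhe +4, over 4 crossings
det 3, colorings 9 of 3^4 — tricolorable
observation: w = +4 shifts under R1 moves; the (-A^3)^(-4) factor cancels that in V
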